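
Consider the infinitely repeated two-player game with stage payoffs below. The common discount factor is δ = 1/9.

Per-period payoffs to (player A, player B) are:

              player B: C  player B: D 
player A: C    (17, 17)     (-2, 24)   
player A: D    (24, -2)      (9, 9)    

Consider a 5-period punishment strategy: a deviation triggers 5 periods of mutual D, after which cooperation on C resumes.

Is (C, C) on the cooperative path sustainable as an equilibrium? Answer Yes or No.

IC: δ+…+δ^5 ≥ (24−17)/(17−9) = 7/8.
At δ = 1/9: partial sum = 0.1250 < 0.8750. Cooperation not sustainable.

No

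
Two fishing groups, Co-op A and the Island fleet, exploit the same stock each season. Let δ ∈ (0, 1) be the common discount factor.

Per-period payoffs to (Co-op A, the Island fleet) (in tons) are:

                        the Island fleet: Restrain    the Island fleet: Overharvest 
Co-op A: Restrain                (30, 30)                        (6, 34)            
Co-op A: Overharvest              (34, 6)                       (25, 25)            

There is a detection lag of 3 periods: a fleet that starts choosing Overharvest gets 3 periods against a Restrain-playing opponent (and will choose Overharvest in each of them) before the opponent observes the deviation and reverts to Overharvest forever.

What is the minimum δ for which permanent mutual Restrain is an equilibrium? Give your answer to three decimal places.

A deviator earns 34 for 3 periods, then 25 forever; cooperating earns 30 forever. Multiplying the IC by (1−δ):
30 ≥ 34(1−δ^3) + 25δ^3, so 9·δ^3 ≥ 4 and δ^3 ≥ 4/9.
δ ≥ (4/9)^(1/3) ≈ 0.763.

0.763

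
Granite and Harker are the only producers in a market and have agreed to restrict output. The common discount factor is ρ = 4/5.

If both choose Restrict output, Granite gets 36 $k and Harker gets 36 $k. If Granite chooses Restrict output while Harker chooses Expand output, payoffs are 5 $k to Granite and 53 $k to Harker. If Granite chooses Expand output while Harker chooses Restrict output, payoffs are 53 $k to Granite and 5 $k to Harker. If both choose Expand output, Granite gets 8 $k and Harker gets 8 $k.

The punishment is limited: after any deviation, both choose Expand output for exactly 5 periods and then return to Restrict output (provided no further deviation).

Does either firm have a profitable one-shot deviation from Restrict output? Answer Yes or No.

No

Comparing payoff streams over the 6 periods until play realigns: cooperate → 36(1+ρ+…+ρ^5); deviate → 53 + 8(ρ+…+ρ^5).
Cooperation is sustained iff (36−8)(ρ+…+ρ^5) ≥ 53−36.
ρ+…+ρ^5 = 4/5·(1−(4/5)^5)/(1−4/5) = 2.6893, and (53−36)/(36−8) = 0.6071.
2.6893 ≥ 0.6071, so cooperation is sustainable.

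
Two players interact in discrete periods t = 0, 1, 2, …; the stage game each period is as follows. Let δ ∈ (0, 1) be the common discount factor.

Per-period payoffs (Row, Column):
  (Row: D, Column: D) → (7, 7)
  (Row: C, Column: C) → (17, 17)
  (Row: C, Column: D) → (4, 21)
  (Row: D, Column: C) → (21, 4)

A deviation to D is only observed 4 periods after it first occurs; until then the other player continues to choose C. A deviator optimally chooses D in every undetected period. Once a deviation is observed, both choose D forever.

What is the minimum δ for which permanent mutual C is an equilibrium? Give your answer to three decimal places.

A deviator earns 21 for 4 periods, then 7 forever; cooperating earns 17 forever. Multiplying the IC by (1−δ):
17 ≥ 21(1−δ^4) + 7δ^4, so 14·δ^4 ≥ 4 and δ^4 ≥ 2/7.
δ ≥ (2/7)^(1/4) ≈ 0.731.

0.731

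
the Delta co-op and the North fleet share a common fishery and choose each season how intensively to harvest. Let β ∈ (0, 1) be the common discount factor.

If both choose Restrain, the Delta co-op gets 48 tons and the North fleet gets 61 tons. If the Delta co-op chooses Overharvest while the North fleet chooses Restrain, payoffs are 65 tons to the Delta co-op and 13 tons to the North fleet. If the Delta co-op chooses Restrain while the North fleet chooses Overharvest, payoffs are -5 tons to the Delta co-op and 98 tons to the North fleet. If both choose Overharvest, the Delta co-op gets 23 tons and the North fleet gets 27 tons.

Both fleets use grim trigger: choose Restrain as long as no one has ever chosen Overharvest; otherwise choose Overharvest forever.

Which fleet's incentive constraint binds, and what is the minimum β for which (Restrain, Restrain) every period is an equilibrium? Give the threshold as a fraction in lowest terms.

For the Delta co-op: deviation gain 65−48 = 17, per-period punishment loss 48−23 = 25. IC gives β ≥ 17/42.
For the North fleet: gain 37, loss 34 per period, so β ≥ 37/71.
The tighter constraint is the North fleet's, so cooperation needs β ≥ 37/71.

the North fleet; β ≥ 37/71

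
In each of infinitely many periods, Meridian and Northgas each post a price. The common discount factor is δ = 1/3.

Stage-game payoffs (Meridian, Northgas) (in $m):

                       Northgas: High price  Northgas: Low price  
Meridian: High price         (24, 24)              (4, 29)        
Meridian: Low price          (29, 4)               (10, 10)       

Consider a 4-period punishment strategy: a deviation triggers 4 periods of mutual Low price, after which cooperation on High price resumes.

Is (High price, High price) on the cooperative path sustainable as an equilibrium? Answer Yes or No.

Yes

Comparing payoff streams over the 5 periods until play realigns: cooperate → 24(1+δ+…+δ^4); deviate → 29 + 10(δ+…+δ^4).
Cooperation is sustained iff (24−10)(δ+…+δ^4) ≥ 29−24.
δ+…+δ^4 = 1/3·(1−(1/3)^4)/(1−1/3) = 0.4938, and (29−24)/(24−10) = 0.3571.
0.4938 ≥ 0.3571, so cooperation is sustainable.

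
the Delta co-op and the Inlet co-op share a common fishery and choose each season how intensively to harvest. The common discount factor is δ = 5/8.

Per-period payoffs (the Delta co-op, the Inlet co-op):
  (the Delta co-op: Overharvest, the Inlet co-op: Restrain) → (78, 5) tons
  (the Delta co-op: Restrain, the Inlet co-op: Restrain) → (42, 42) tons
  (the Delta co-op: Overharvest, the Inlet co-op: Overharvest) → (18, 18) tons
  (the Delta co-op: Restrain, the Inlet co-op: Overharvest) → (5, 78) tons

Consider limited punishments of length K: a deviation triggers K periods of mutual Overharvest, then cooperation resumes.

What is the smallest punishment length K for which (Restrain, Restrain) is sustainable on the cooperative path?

5

Need Σ_{k=1}^{K} δ^k ≥ (78−42)/(42−18) = 1.5000 at δ = 5/8.
At K = 4 the sum is 1.4124 < 1.5000; at K = 5 it is 1.5077 ≥ 1.5000.
So the minimum punishment length is K = 5.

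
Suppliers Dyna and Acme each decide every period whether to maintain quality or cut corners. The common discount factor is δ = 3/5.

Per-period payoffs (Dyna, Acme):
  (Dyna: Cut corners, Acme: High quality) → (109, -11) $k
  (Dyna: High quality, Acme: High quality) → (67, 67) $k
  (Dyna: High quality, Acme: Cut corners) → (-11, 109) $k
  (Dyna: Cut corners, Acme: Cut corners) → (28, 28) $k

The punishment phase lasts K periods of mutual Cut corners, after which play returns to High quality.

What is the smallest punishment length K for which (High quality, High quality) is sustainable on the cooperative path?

3

Need Σ_{k=1}^{K} δ^k ≥ (109−67)/(67−28) = 1.0769 at δ = 3/5.
At K = 2 the sum is 0.9600 < 1.0769; at K = 3 it is 1.1760 ≥ 1.0769.
So the minimum punishment length is K = 3.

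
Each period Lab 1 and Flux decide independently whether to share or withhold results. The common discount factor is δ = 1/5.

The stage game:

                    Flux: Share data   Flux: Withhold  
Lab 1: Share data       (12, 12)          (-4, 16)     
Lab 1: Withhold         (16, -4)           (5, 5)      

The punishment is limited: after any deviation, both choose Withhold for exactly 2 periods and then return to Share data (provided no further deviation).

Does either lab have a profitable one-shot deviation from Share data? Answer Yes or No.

Yes

IC: δ+…+δ^2 ≥ (16−12)/(12−5) = 4/7.
At δ = 1/5: partial sum = 0.2400 < 0.5714. Cooperation not sustainable.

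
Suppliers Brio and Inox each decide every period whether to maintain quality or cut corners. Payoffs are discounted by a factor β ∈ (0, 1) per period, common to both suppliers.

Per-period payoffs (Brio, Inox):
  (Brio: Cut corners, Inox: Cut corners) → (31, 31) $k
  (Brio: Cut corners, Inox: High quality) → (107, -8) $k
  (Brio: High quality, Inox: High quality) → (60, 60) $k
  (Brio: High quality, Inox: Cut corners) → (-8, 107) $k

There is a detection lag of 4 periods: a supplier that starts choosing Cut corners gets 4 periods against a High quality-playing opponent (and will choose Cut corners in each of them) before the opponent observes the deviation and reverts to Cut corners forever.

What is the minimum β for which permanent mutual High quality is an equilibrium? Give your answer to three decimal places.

0.887

Deviating for the 4 undetected periods gains 107−60 = 47 per period over cooperation, then loses 60−31 = 29 per period forever once punishment starts.
Gain: 47(1 + β + … + β^3); loss: 29·β^4/(1−β).
No profitable deviation ⇔ 47(1−β^4) ≤ 29·β^4, i.e. β^4 ≥ 47/(47+29) = 47/76.
Hence β ≥ (47/76)^(1/4) ≈ 0.887.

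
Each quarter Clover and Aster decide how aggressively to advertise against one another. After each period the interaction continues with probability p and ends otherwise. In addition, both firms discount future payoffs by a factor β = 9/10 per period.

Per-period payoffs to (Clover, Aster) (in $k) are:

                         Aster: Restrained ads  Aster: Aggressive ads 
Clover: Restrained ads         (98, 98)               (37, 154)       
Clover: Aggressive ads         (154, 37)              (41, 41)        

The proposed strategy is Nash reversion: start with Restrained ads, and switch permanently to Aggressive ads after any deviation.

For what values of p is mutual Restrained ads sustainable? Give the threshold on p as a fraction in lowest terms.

Expected continuation weight on next period's payoff is β·p = 9/10·p, which plays the role of the discount factor.
Cooperation requires 9/10·p ≥ (154−98)/(154−41) = 56/113, hence p ≥ 560/1017.

560/1017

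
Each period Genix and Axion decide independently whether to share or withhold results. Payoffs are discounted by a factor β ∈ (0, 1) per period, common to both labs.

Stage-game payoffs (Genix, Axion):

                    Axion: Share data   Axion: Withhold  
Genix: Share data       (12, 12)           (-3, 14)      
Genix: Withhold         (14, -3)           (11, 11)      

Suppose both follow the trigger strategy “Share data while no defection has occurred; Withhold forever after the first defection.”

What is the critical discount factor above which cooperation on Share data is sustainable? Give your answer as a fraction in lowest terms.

2/3

One-period gain from deviating is 14 − 12 = 2. The loss is 12 − 11 = 1 in every subsequent period, with present value 1·β/(1−β).
Deviation is unprofitable when 1·β/(1−β) ≥ 2, i.e. β/(1−β) ≥ 2.
Equivalently β ≥ 2/(2+1) = 2/3.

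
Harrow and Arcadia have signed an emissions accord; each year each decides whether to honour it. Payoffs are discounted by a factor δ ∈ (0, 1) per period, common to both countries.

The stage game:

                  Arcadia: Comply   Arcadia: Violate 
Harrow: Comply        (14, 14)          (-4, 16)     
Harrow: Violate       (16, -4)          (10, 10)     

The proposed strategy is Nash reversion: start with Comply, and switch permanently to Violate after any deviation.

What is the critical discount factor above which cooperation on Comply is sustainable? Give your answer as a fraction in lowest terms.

One-period gain from deviating is 16 − 14 = 2. The loss is 14 − 10 = 4 in every subsequent period, with present value 4·δ/(1−δ).
Deviation is unprofitable when 4·δ/(1−δ) ≥ 2, i.e. δ/(1−δ) ≥ 1/2.
Equivalently δ ≥ 2/(2+4) = 1/3.

1/3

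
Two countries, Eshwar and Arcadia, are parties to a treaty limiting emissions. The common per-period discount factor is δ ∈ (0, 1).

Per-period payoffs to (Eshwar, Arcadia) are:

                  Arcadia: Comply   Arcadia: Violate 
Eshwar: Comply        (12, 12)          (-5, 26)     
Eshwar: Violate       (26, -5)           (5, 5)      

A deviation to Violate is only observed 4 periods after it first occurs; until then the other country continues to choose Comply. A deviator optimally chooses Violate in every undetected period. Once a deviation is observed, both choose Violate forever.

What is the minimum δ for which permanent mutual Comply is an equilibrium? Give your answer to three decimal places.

A deviator earns 26 for 4 periods, then 5 forever; cooperating earns 12 forever. Multiplying the IC by (1−δ):
12 ≥ 26(1−δ^4) + 5δ^4, so 21·δ^4 ≥ 14 and δ^4 ≥ 2/3.
δ ≥ (2/3)^(1/4) ≈ 0.904.

0.904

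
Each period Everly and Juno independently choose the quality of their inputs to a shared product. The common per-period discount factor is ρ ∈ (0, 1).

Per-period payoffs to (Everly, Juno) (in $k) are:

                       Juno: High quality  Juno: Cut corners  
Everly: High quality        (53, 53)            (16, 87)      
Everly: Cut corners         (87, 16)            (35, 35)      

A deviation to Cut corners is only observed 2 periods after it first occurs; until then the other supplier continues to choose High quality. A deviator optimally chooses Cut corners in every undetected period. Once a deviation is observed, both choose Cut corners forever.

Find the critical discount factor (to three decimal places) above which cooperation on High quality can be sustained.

The best deviation is to choose Cut corners for all 2 undetected periods, earning 87 each, then 35 forever once detected.
Deviation value: 87(1−ρ^2)/(1−ρ) + 35ρ^2/(1−ρ); cooperation value: 53/(1−ρ).
IC: 53 ≥ 87(1−ρ^2) + 35ρ^2 = 87 − 52ρ^2.
So ρ^2 ≥ 34/52 = 17/26, giving ρ ≥ (17/26)^(1/2) ≈ 0.809.

0.809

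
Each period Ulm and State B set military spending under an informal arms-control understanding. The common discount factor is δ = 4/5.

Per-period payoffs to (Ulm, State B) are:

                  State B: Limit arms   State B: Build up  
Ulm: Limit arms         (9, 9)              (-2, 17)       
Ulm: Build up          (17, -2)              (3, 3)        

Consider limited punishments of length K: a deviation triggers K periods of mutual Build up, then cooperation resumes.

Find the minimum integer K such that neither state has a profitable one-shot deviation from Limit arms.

2

Need Σ_{k=1}^{K} δ^k ≥ (17−9)/(9−3) = 1.3333 at δ = 4/5.
At K = 1 the sum is 0.8000 < 1.3333; at K = 2 it is 1.4400 ≥ 1.3333.
So the minimum punishment length is K = 2.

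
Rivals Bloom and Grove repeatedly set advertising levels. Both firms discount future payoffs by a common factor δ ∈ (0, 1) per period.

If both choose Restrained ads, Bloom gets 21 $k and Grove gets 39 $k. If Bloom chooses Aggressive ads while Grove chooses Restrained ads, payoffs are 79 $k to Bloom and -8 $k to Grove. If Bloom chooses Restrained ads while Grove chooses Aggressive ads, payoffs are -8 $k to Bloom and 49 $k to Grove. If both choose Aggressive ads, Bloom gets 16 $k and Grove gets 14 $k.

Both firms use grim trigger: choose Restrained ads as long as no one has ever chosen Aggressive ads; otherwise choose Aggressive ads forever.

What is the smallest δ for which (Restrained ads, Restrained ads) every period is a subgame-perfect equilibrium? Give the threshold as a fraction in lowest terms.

58/63

Bloom's threshold: (79−21)/(79−16) = 58/63.
Grove's threshold: (49−39)/(49−14) = 2/7.
58/63 > 2/7, so Bloom binds and δ* = 58/63.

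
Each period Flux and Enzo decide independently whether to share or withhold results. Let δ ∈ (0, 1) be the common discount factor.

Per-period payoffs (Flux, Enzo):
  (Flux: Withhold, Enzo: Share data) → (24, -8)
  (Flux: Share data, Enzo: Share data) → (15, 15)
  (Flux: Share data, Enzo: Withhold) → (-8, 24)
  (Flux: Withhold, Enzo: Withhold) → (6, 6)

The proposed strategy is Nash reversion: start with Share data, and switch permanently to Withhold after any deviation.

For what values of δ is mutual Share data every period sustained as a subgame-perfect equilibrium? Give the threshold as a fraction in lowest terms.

One-period gain from deviating is 24 − 15 = 9. The loss is 15 − 6 = 9 in every subsequent period, with present value 9·δ/(1−δ).
Deviation is unprofitable when 9·δ/(1−δ) ≥ 9, i.e. δ/(1−δ) ≥ 1.
Equivalently δ ≥ 9/(9+9) = 1/2.

1/2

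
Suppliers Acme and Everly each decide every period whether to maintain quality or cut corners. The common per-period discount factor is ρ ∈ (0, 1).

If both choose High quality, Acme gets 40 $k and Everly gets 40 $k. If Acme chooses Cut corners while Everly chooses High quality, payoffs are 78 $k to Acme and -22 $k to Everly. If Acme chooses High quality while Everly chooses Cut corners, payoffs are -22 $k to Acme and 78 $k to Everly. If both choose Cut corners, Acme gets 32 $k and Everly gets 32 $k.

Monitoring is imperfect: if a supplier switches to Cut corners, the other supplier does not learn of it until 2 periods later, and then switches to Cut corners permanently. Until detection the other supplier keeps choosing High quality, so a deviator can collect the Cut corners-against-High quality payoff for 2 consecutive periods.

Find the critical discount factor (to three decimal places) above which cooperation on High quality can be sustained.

A deviator earns 78 for 2 periods, then 32 forever; cooperating earns 40 forever. Multiplying the IC by (1−ρ):
40 ≥ 78(1−ρ^2) + 32ρ^2, so 46·ρ^2 ≥ 38 and ρ^2 ≥ 19/23.
ρ ≥ (19/23)^(1/2) ≈ 0.909.

0.909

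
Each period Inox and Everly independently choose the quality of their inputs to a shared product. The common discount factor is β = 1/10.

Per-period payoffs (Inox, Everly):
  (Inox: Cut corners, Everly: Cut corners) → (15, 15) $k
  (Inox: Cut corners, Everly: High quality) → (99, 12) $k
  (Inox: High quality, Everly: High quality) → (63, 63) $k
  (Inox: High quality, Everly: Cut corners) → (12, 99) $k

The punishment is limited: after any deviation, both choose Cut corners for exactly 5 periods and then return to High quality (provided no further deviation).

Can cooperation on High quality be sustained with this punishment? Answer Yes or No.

IC: β+…+β^5 ≥ (99−63)/(63−15) = 3/4.
At β = 1/10: partial sum = 0.1111 < 0.7500. Cooperation not sustainable.

No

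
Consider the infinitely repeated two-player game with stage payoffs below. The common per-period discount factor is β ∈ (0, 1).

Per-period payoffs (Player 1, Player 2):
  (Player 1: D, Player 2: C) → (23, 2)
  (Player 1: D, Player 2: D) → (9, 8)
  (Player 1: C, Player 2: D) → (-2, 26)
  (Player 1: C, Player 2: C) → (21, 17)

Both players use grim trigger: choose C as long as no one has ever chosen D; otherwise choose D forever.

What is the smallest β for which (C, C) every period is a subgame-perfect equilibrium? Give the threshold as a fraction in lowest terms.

Player 1: cooperation gives 21 each period; deviation gives 23 once then 9 forever.
  21/(1−β) ≥ 23 + 9β/(1−β) ⇒ β ≥ 2/14 = 1/7.
Player 2: cooperation gives 17 each period; deviation gives 26 once then 8 forever.
  β ≥ 9/18 = 1/2.
Both must hold, so the binding constraint is Player 2's: β ≥ 1/2.

1/2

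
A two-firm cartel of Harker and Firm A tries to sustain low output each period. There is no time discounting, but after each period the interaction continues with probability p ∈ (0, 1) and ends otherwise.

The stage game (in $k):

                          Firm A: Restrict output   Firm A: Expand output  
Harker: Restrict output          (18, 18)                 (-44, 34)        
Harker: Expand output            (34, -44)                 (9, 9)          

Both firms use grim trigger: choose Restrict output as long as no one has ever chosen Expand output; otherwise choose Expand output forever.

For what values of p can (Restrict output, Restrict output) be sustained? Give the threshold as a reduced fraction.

Expected cooperation value is 18 + p·18 + p²·18 + … = 18/(1−p); deviation gives 34 + p·9/(1−p).
18 ≥ 34(1−p) + 9p ⇒ 25p ≥ 16 ⇒ p ≥ 16/25.

16/25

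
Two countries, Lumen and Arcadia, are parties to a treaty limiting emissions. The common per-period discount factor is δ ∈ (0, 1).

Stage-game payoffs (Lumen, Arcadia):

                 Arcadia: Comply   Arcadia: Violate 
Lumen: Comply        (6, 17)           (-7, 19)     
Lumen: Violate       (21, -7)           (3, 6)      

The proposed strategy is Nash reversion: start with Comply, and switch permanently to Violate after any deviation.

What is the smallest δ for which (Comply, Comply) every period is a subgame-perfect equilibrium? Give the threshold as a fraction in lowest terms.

Lumen: cooperation gives 6 each period; deviation gives 21 once then 3 forever.
  6/(1−δ) ≥ 21 + 3δ/(1−δ) ⇒ δ ≥ 15/18 = 5/6.
Arcadia: cooperation gives 17 each period; deviation gives 19 once then 6 forever.
  δ ≥ 2/13.
Both must hold, so the binding constraint is Lumen's: δ ≥ 5/6.

5/6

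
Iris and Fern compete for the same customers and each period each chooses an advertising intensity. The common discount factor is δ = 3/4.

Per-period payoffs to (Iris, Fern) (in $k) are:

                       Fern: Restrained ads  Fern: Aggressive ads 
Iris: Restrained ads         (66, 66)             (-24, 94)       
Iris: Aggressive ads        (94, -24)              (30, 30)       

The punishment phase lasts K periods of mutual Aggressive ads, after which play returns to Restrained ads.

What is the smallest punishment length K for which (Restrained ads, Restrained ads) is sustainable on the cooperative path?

2

No profitable deviation requires (66−30)(δ+…+δ^K) ≥ 94−66, i.e. δ+…+δ^K ≥ 7/9 ≈ 0.7778.
With δ = 3/4, the partial sums are K=1: 0.7500, K=2: 1.3125.
K = 2 is the first length at which the sum reaches 0.7778.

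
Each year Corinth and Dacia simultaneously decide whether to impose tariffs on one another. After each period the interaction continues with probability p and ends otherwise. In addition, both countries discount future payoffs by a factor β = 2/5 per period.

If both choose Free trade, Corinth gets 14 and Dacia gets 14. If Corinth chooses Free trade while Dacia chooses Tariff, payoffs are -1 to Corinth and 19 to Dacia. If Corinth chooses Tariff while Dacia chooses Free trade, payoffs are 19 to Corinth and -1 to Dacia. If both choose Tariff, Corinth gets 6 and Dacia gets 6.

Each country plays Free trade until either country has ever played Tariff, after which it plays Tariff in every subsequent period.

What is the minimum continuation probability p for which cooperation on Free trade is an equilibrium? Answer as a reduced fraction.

Expected continuation weight on next period's payoff is β·p = 2/5·p, which plays the role of the discount factor.
Cooperation requires 2/5·p ≥ (19−14)/(19−6) = 5/13, hence p ≥ 25/26.

25/26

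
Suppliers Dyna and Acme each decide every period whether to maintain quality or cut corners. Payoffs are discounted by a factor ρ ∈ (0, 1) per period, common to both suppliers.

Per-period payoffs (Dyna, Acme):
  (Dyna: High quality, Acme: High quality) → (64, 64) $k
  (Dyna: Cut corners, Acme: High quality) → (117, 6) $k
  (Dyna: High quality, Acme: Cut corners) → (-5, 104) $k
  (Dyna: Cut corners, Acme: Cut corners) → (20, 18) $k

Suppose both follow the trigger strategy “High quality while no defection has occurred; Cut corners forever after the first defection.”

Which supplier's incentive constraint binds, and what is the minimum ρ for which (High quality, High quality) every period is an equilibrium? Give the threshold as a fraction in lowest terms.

Dyna; ρ ≥ 53/97

For Dyna: deviation gain 117−64 = 53, per-period punishment loss 64−20 = 44. IC gives ρ ≥ 53/97.
For Acme: gain 40, loss 46 per period, so ρ ≥ 40/86 = 20/43.
The tighter constraint is Dyna's, so cooperation needs ρ ≥ 53/97.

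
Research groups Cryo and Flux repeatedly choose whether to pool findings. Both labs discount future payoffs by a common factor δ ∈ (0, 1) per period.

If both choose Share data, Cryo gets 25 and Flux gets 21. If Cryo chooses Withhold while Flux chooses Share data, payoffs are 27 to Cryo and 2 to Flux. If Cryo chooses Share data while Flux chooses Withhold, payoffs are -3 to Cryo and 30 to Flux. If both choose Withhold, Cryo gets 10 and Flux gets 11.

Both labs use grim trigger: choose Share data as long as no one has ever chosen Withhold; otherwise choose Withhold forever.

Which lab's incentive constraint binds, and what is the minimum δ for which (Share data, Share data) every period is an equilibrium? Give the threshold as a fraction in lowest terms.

For Cryo: deviation gain 27−25 = 2, per-period punishment loss 25−10 = 15. IC gives δ ≥ 2/17.
For Flux: gain 9, loss 10 per period, so δ ≥ 9/19.
The tighter constraint is Flux's, so cooperation needs δ ≥ 9/19.

Flux; δ ≥ 9/19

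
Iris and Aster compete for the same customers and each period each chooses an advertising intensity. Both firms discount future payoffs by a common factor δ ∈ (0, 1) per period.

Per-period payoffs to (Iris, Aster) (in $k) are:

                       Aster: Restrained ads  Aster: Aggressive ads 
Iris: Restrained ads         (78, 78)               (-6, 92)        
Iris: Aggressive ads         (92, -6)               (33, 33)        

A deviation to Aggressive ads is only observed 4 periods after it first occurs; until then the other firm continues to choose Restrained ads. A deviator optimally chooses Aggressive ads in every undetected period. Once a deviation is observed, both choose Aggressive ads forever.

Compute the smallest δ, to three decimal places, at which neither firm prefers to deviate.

0.698

The best deviation is to choose Aggressive ads for all 4 undetected periods, earning 92 each, then 33 forever once detected.
Deviation value: 92(1−δ^4)/(1−δ) + 33δ^4/(1−δ); cooperation value: 78/(1−δ).
IC: 78 ≥ 92(1−δ^4) + 33δ^4 = 92 − 59δ^4.
So δ^4 ≥ 14/59, giving δ ≥ (14/59)^(1/4) ≈ 0.698.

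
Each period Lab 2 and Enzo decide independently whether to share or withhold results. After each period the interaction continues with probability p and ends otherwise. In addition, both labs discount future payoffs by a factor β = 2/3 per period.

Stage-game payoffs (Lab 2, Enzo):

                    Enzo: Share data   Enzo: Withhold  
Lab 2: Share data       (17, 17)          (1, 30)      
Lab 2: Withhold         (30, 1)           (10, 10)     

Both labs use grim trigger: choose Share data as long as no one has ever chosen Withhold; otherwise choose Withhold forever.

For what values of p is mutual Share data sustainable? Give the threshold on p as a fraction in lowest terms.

Expected continuation weight on next period's payoff is β·p = 2/3·p, which plays the role of the discount factor.
Cooperation requires 2/3·p ≥ (30−17)/(30−10) = 13/20, hence p ≥ 39/40.

39/40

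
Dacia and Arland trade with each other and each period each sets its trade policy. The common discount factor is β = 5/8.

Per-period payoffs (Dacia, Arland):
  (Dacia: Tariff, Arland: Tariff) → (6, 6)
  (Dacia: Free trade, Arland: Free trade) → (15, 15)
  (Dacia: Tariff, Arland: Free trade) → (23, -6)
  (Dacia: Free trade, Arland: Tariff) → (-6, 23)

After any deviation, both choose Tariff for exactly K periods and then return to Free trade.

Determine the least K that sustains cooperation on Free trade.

IC: β(1−β^K)/(1−β) ≥ (23−15)/(15−6) = 8/9.
With β = 5/8: need 1 − β^K ≥ 8/9·(1−5/8)/(5/8), i.e. β^K ≤ 0.4667.
Since (5/8)^1 = 0.6250 and (5/8)^2 = 0.3906, the smallest such K is 2.

2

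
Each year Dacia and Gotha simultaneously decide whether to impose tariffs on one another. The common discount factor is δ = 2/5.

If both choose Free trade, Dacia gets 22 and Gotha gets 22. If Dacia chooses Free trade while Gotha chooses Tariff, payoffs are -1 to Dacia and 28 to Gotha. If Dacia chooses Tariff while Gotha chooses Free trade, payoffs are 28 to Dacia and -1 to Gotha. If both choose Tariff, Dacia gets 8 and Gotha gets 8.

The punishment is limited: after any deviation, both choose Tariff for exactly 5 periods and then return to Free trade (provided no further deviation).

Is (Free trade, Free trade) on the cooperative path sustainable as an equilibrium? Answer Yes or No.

Yes

IC: δ+…+δ^5 ≥ (28−22)/(22−8) = 3/7.
At δ = 2/5: partial sum = 0.6598 ≥ 0.4286. Cooperation sustainable.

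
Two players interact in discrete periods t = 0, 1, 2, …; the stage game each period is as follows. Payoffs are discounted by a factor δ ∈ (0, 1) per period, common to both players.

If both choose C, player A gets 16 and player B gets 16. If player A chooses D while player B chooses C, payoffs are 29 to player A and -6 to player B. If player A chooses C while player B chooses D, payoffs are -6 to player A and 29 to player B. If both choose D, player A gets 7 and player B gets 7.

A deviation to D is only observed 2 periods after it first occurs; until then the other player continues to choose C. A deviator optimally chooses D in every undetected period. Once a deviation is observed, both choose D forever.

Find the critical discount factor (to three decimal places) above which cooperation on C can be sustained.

The best deviation is to choose D for all 2 undetected periods, earning 29 each, then 7 forever once detected.
Deviation value: 29(1−δ^2)/(1−δ) + 7δ^2/(1−δ); cooperation value: 16/(1−δ).
IC: 16 ≥ 29(1−δ^2) + 7δ^2 = 29 − 22δ^2.
So δ^2 ≥ 13/22, giving δ ≥ (13/22)^(1/2) ≈ 0.769.

0.769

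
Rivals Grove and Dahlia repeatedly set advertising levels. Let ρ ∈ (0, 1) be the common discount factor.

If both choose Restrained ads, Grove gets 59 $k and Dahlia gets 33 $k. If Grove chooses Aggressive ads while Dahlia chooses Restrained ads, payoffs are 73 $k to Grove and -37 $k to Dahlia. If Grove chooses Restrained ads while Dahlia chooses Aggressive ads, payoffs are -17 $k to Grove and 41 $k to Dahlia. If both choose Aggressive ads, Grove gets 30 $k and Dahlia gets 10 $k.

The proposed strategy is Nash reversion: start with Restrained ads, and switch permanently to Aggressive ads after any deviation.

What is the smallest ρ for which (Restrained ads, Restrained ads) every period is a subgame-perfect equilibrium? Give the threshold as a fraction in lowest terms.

Grove: cooperation gives 59 each period; deviation gives 73 once then 30 forever.
  59/(1−ρ) ≥ 73 + 30ρ/(1−ρ) ⇒ ρ ≥ 14/43.
Dahlia: cooperation gives 33 each period; deviation gives 41 once then 10 forever.
  ρ ≥ 8/31.
Both must hold, so the binding constraint is Grove's: ρ ≥ 14/43.

14/43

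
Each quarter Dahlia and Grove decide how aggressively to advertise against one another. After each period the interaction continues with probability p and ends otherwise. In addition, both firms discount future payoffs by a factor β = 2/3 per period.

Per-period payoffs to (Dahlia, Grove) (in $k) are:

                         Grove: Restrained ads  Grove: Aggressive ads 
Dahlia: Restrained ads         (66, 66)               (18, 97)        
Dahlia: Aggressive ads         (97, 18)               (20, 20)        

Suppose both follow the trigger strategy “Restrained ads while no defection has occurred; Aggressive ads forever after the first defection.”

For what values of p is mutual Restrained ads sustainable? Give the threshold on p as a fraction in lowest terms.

93/154

With continuation probability p and discount β, the effective per-period discount factor is βp.
Grim-trigger IC: βp ≥ (97−66)/(97−20) = 31/77.
So p ≥ (31/77)/(2/3) = 93/154.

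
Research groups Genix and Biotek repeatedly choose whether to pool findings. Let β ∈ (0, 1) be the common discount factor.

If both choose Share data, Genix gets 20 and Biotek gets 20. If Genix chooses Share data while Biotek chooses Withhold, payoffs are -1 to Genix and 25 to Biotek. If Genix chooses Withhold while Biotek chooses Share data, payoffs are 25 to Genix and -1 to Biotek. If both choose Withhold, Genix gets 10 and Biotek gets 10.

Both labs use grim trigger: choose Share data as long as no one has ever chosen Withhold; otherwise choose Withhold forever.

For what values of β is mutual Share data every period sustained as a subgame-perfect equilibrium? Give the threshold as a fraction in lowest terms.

1/3

Under grim trigger the critical discount factor is (T−C)/(T−P) with T = 25, C = 20, P = 10.
β* = (25−20)/(25−10) = 5/15 = 1/3.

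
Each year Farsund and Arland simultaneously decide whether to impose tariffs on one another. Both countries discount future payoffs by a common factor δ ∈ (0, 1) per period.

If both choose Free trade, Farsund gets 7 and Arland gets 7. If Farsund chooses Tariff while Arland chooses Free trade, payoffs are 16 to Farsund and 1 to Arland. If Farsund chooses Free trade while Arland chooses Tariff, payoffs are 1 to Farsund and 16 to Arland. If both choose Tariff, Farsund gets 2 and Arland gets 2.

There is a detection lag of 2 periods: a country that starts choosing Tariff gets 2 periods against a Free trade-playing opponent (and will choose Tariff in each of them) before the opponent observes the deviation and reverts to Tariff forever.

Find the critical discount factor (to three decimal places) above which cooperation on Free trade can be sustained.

0.802

Deviating for the 2 undetected periods gains 16−7 = 9 per period over cooperation, then loses 7−2 = 5 per period forever once punishment starts.
Gain: 9(1 + δ + … + δ^1); loss: 5·δ^2/(1−δ).
No profitable deviation ⇔ 9(1−δ^2) ≤ 5·δ^2, i.e. δ^2 ≥ 9/(9+5) = 9/14.
Hence δ ≥ (9/14)^(1/2) ≈ 0.802.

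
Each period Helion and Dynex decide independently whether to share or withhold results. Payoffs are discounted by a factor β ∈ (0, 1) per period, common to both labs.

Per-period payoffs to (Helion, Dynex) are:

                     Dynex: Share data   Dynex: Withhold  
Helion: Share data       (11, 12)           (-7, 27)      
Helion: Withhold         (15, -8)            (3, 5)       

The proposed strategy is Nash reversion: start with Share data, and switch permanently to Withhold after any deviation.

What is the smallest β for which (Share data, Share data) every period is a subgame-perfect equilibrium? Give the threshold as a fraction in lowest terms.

For Helion: deviation gain 15−11 = 4, per-period punishment loss 11−3 = 8. IC gives β ≥ 4/12 = 1/3.
For Dynex: gain 15, loss 7 per period, so β ≥ 15/22.
The tighter constraint is Dynex's, so cooperation needs β ≥ 15/22.

15/22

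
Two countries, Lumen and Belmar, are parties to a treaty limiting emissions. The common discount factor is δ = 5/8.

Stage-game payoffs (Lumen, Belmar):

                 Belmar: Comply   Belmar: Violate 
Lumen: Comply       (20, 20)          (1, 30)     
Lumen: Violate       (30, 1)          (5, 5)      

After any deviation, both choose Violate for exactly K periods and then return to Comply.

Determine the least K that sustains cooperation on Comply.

Need Σ_{k=1}^{K} δ^k ≥ (30−20)/(20−5) = 0.6667 at δ = 5/8.
At K = 1 the sum is 0.6250 < 0.6667; at K = 2 it is 1.0156 ≥ 0.6667.
So the minimum punishment length is K = 2.

2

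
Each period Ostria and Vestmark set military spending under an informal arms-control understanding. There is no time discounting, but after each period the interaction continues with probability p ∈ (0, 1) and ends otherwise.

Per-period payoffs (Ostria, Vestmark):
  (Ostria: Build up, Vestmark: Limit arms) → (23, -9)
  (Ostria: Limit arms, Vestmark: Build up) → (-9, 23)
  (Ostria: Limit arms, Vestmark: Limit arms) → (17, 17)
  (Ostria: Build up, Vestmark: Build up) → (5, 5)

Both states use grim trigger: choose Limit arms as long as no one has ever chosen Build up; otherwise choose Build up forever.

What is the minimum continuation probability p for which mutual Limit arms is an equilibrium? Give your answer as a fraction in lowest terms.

1/3

With no time discounting, the continuation probability p plays the role of the discount factor.
Grim-trigger IC: 17/(1−p) ≥ 23 + 5p/(1−p) ⇒ p ≥ (23−17)/(23−5) = 1/3.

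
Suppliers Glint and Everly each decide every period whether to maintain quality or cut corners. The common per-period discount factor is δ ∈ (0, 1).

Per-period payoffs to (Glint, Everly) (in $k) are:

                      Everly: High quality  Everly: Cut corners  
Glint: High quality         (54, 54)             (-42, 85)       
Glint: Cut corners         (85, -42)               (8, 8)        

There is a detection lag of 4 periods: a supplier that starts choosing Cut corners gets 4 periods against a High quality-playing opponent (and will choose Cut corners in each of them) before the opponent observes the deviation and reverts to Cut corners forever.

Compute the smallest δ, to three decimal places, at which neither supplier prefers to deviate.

Deviating for the 4 undetected periods gains 85−54 = 31 per period over cooperation, then loses 54−8 = 46 per period forever once punishment starts.
Gain: 31(1 + δ + … + δ^3); loss: 46·δ^4/(1−δ).
No profitable deviation ⇔ 31(1−δ^4) ≤ 46·δ^4, i.e. δ^4 ≥ 31/(31+46) = 31/77.
Hence δ ≥ (31/77)^(1/4) ≈ 0.797.

0.797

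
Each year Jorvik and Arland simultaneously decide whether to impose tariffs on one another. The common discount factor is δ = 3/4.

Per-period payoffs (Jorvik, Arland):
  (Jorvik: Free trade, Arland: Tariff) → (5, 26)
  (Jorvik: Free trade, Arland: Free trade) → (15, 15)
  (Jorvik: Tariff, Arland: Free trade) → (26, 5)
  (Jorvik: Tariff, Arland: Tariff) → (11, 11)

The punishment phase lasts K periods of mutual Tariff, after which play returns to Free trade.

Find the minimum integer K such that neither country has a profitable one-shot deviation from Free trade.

9

Need Σ_{k=1}^{K} δ^k ≥ (26−15)/(15−11) = 2.7500 at δ = 3/4.
At K = 8 the sum is 2.6997 < 2.7500; at K = 9 it is 2.7747 ≥ 2.7500.
So the minimum punishment length is K = 9.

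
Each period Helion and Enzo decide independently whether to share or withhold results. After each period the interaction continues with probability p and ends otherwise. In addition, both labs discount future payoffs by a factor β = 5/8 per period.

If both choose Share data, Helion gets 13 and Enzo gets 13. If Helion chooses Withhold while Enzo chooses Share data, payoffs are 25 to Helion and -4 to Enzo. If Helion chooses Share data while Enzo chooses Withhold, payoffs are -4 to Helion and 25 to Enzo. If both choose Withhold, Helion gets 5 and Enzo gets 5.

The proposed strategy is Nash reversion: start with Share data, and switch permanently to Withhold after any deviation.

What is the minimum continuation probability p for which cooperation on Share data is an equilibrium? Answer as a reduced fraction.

With continuation probability p and discount β, the effective per-period discount factor is βp.
Grim-trigger IC: βp ≥ (25−13)/(25−5) = 3/5.
So p ≥ (3/5)/(5/8) = 24/25.

24/25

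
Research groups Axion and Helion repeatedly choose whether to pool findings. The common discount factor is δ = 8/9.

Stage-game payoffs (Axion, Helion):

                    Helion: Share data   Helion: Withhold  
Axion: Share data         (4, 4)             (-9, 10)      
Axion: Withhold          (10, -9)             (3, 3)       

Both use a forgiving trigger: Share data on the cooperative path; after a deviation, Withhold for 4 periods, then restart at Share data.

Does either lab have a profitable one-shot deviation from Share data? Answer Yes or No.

Yes

IC: δ+…+δ^4 ≥ (10−4)/(4−3) = 6.
At δ = 8/9: partial sum = 3.0056 < 6.0000. Cooperation not sustainable.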